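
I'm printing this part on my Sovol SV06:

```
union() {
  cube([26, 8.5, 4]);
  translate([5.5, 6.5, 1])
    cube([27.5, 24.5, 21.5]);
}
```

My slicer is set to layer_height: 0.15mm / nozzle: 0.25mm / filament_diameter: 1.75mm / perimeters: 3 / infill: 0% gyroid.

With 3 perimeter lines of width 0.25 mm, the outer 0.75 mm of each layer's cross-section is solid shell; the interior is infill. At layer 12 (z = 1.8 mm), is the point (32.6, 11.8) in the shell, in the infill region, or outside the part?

shell

At z = 1.8 mm: the cube (footprint 26×8.5) is included at this height; the cube at (5.5, 6.5) is present — its section is the full 27.5×24.5 rectangle; Combining (union): the regions partially overlap (shared area 41.00 mm²), so overlapping operands fuse into one piece — 1 connected region. Overall, the cross-section is a single solid region. The nearest boundary edge runs (33.00, 31.00)→(33.00, 6.50); distance from the point to it = 0.40 mm. The point is inside the cross-section, 0.40 mm from the nearest boundary — within the 0.75 mm shell band (3 × 0.25).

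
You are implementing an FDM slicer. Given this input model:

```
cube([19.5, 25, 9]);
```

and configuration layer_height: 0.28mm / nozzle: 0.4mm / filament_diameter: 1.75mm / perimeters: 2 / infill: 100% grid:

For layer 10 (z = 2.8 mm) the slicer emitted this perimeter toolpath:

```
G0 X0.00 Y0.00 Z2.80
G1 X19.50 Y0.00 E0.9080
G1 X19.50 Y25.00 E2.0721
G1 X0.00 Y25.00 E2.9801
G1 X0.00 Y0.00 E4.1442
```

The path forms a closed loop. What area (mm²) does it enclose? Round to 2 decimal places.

Apply the shoelace formula to the sequence of (X, Y) vertices; enclosed area = 487.50 mm².

487.50 mm²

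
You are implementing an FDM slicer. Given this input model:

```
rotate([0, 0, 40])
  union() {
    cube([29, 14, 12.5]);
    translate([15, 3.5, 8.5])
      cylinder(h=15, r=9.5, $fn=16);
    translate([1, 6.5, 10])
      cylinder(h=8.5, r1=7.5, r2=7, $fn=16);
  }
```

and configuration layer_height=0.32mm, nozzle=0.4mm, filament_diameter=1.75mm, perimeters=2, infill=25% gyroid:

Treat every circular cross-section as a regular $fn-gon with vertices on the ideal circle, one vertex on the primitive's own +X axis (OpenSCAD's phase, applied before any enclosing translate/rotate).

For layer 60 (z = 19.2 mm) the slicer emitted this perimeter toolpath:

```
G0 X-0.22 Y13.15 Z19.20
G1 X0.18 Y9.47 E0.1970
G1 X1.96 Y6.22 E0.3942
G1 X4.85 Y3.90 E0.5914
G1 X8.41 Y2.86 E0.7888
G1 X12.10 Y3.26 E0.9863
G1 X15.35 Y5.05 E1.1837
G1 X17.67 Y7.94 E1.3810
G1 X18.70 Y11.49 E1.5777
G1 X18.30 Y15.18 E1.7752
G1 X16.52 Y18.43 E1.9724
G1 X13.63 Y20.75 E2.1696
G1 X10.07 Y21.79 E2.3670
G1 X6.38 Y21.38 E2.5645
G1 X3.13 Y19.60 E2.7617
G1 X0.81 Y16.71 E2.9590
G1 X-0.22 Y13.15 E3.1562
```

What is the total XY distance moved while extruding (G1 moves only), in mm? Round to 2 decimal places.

59.31 mm

Sum the Euclidean lengths of each G1 segment: total = 59.31 mm.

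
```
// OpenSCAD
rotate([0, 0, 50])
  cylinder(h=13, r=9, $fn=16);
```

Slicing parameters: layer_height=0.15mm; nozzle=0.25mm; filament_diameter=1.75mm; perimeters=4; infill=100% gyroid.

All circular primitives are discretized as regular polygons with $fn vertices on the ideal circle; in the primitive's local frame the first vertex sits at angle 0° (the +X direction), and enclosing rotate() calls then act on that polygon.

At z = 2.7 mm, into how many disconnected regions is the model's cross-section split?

1

At z = 2.7 mm: the r=9 cylinder contributes a regular 16-gon of circumradius 9; (whole slice rotated 50° about Z — lengths, areas and connectivity unchanged). The result has 1 disconnected region.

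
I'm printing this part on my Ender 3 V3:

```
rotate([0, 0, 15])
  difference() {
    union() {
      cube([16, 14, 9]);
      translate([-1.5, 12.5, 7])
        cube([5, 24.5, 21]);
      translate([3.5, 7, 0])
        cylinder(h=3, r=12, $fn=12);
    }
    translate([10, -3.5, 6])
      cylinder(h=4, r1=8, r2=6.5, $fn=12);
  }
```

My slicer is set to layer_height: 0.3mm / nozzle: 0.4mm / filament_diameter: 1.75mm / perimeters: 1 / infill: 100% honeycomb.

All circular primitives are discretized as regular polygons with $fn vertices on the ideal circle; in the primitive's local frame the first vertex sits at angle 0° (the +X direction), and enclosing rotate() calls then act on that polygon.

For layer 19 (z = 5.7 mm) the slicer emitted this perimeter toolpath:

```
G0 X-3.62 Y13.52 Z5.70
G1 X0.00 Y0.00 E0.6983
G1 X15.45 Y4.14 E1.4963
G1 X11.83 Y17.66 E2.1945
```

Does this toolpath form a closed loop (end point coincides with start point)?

no

Start point (G0): (-3.62, 13.52). End point (last G1): the path does not return to the start — open.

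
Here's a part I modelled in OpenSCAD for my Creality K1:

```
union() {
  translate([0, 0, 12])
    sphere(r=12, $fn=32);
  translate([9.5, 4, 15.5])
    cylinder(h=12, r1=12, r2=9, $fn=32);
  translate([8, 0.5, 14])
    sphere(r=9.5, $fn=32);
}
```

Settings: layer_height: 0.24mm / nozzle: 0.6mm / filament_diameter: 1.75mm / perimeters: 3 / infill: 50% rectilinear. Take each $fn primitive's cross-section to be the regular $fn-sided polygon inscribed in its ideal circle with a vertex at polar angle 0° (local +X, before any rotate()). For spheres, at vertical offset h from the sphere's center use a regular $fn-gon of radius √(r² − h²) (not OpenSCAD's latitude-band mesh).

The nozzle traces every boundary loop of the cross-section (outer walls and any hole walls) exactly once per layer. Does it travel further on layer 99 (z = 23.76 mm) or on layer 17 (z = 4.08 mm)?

layer 99 (z = 23.76 mm)

Layer 99 (z = 23.76): the r=12 sphere slices to a regular 32-gon of circumradius 2.388 (√(r²−h²) with h=11.76 from center) (perimeter = 2·32·2.388·sin(180°/32) = 14.98 mm); the cone at (9.5, 4): at t=0.688 of its height the radius interpolates to r₁+(r₂−r₁)t = 9.935, giving a regular 32-gon of that circumradius (perimeter = 2·32·9.935·sin(180°/32) = 62.32 mm); the sphere at (8, 0.5) is not intersected at this z (|z−center|=9.760 > r=9.5); Combining (union): the regions partially overlap (shared area 6.57 mm²), so the edge portions inside another operand are dropped and the merged outline is re-measured after clipping — boundary = 66.56 mm. So its perimeter = 66.56 mm. Layer 17 (z = 4.08): the sphere: section is a regular 32-gon, circumradius = √(r²−h²) = √(12²−7.92²) = 9.015 (perimeter = 2·32·9.015·sin(180°/32) = 56.55 mm); the cone at (9.5, 4) is absent (z outside [15.5, 27.5]); the sphere at (8, 0.5) does not reach this height (|z−center|=9.920 > r=9.5); Combining (union): only the r=12 sphere is present, so the union is just that shape — boundary = 56.55 mm. So its perimeter = 56.55 mm. Layer 99 is larger (66.56 vs 56.55 mm).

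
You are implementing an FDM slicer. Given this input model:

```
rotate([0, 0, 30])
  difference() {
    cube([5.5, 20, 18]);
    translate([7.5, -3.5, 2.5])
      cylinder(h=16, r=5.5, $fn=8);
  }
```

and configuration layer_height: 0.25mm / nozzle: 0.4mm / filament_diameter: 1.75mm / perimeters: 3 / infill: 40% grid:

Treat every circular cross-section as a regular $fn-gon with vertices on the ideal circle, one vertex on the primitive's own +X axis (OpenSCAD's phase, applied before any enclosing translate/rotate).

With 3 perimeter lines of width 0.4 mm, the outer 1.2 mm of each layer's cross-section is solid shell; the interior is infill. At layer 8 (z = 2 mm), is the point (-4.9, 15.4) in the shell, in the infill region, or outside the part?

infill

At z = 2 mm: the cube is present — its section is the full 5.5×20 rectangle; the cylinder at (7.5, -3.5) is not intersected at this z (z outside [2.5, 18.5]); After the difference (first − rest): none of the subtracted shapes is present at this height, so the 5.5×20 cube is unchanged — 1 connected region; (whole slice rotated 30° about Z — lengths, areas and connectivity unchanged). Overall, the cross-section is a single solid region. Undo the 30° rotation: the query point maps to (3.456, 15.787) in the un-rotated model frame. The nearest boundary edge runs (5.50, 0.00)→(5.50, 20.00); distance from the point to it = 2.04 mm. The point is inside the cross-section and 2.04 mm from the nearest boundary — more than the 1.2 mm shell width (3 × 0.4), so it's in the infill interior.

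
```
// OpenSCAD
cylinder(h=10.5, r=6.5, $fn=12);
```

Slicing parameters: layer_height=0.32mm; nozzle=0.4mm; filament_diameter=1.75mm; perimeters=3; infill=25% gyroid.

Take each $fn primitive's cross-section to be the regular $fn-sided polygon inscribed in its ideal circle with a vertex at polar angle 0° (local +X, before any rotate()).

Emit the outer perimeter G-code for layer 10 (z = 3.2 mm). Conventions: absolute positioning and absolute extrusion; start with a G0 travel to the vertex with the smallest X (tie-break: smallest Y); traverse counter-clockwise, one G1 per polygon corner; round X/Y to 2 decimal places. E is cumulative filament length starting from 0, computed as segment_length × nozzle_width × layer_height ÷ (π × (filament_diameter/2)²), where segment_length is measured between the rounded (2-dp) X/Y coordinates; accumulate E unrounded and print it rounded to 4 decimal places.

G0 X-6.50 Y0.00 Z3.20
G1 X-5.63 Y-3.25 E0.1790
G1 X-3.25 Y-5.63 E0.3582
G1 X0.00 Y-6.50 E0.5372
G1 X3.25 Y-5.63 E0.7162
G1 X5.63 Y-3.25 E0.8954
G1 X6.50 Y0.00 E1.0744
G1 X5.63 Y3.25 E1.2534
G1 X3.25 Y5.63 E1.4326
G1 X0.00 Y6.50 E1.6116
G1 X-3.25 Y5.63 E1.7906
G1 X-5.63 Y3.25 E1.9698
G1 X-6.50 Y0.00 E2.1488

At z = 3.2 mm: the r=6.5 cylinder contributes a regular 12-gon of circumradius 6.5. The outline is a single polygon with 12 vertices. Extrusion per mm of travel: 0.4 × 0.32 / (π × 0.875²) = 0.053216. Accumulating E over each segment gives final E = 2.1488.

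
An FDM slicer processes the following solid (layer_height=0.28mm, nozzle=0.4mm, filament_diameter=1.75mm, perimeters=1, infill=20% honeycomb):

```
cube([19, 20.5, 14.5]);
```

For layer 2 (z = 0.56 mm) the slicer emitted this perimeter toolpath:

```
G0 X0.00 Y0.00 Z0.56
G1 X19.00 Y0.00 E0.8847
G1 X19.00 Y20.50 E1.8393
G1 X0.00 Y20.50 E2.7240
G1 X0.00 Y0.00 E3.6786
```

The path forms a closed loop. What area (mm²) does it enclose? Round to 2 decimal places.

Apply the shoelace formula to the sequence of (X, Y) vertices; enclosed area = 389.50 mm².

389.50 mm²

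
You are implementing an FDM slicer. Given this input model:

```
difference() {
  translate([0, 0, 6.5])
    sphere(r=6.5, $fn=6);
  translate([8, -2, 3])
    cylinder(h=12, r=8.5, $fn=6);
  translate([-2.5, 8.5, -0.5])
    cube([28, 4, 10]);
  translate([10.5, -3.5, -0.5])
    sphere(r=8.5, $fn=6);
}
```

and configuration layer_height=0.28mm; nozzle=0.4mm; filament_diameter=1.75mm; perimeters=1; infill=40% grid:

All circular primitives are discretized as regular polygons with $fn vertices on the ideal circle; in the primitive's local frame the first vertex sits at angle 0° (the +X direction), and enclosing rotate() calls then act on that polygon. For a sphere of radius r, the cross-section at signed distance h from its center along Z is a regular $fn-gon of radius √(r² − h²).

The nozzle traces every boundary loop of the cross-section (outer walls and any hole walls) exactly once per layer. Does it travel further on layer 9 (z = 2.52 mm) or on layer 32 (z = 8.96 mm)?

Layer 9 (z = 2.52): the r=6.5 sphere contributes a regular 6-gon of circumradius √(6.5²−3.98²) = 5.139 (perimeter = 2·6·5.139·sin(180°/6) = 30.83 mm); the cylinder at (8, -2) does not reach this height (z outside [3, 15]); the cube at (-2.5, 8.5) is present — its section is the full 28×4 rectangle (perimeter 64.00 mm); the sphere at (10.5, -3.5): section is a regular 6-gon, circumradius = √(r²−h²) = √(8.5²−3.02²) = 7.945 (perimeter = 2·6·7.945·sin(180°/6) = 47.67 mm); Taking the first minus the rest: starting from the r=6.5 sphere, the 28×4 cube at (-2.5, 8.5) misses the remaining region (no effect); the r=8.5 sphere at (10.5, -3.5) partially overlaps it — only the 2.25 mm² overlap (of its 164.02 mm²) is removed, clipping the outline — boundary = 30.83 mm. So its perimeter = 30.83 mm. Layer 32 (z = 8.96): the r=6.5 sphere slices to a regular 6-gon of circumradius 6.017 (√(r²−h²) with h=2.46 from center) (perimeter = 2·6·6.017·sin(180°/6) = 36.10 mm); the r=8.5 cylinder at (8, -2) gives a regular 6-gon of circumradius 8.5 (constant along its height) (perimeter = 2·6·8.500·sin(180°/6) = 51.00 mm); the cube at (-2.5, 8.5) (footprint 28×4) is included at this height (perimeter 64.00 mm); the sphere at (10.5, -3.5) is absent (|z−center|=9.460 > r=8.5); Taking the first minus the rest: starting from the r=6.5 sphere, the r=8.5 cylinder at (8, -2) partially overlaps it — only the 34.44 mm² overlap (of its 187.71 mm²) is removed, clipping the outline; the 28×4 cube at (-2.5, 8.5) misses the remaining region (no effect) — boundary = 34.44 mm. So its perimeter = 34.44 mm. Layer 32 is larger (34.44 vs 30.83 mm).

layer 32 (z = 8.96 mm)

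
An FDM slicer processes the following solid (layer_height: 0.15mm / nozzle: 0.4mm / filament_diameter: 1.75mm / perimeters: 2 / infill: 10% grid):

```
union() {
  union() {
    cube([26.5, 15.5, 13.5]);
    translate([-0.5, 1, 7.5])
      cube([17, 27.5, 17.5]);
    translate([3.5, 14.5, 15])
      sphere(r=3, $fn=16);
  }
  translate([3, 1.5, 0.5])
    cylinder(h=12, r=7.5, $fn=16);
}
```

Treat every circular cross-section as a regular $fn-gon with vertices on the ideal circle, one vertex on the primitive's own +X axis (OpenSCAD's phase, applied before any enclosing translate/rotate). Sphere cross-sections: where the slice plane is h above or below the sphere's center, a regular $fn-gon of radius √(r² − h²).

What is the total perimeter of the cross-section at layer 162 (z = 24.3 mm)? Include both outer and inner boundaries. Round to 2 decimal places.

At z = 24.3 mm: the cube is absent (z outside [0, 13.5]); the cube at (-0.5, 1) (footprint 17×27.5) is included at this height (perimeter 89.00 mm); the sphere at (3.5, 14.5) is not intersected at this z (|z−center|=9.300 > r=3); Merging all regions: only the 17×27.5 cube at (-0.5, 1) is present, so the union is just that shape — boundary = 89.00 mm; the cylinder at (3, 1.5) is absent (z outside [0.5, 12.5]); Taking the union: only that combined region is present, so the union is just that shape — boundary = 89.00 mm. Overall, the cross-section is a single solid region. Total boundary length (outer) = 89.00 mm.

89.00 mm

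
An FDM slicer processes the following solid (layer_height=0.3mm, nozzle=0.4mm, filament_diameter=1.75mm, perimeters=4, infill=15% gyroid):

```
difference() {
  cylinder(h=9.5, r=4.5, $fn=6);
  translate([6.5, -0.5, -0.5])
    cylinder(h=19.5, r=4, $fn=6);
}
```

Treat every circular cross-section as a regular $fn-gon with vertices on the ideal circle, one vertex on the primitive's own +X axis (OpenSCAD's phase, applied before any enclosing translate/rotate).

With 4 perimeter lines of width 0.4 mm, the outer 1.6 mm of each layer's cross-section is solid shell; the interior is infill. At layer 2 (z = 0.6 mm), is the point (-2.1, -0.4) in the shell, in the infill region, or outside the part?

infill

At z = 0.6 mm: the r=4.5 cylinder contributes a regular 6-gon of circumradius 4.5; the r=4 cylinder at (6.5, -0.5) gives a regular 6-gon of circumradius 4 (constant along its height); Subtracting the remaining from the first: starting from the r=4.5 cylinder, the r=4 cylinder at (6.5, -0.5) partially overlaps it — only the 3.39 mm² overlap (of its 41.57 mm²) is removed, clipping the outline — 1 connected region. Overall, the cross-section is a single solid region. The nearest boundary edge runs (-2.25, -3.90)→(-4.50, 0.00); distance from the point to it = 1.88 mm. The point is inside the cross-section and 1.88 mm from the nearest boundary — more than the 1.6 mm shell width (4 × 0.4), so it's in the infill interior.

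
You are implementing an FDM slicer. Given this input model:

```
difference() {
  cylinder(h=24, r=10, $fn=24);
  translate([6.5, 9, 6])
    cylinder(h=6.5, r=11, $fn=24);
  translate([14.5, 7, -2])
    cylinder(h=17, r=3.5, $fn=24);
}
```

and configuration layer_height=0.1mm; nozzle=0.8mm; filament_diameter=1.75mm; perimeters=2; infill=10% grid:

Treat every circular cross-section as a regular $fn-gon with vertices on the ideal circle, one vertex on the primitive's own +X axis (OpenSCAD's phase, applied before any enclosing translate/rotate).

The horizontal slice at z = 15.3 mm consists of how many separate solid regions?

At z = 15.3 mm: the cylinder: section is a regular 24-gon, circumradius r=10; the cylinder at (6.5, 9) does not reach this height (z outside [6, 12.5]); the cylinder at (14.5, 7) is absent (z outside [-2, 15]); Subtracting the remaining from the first: none of the subtracted shapes is present at this height, so the r=10 cylinder is unchanged — 1 connected region. The result has 1 disconnected region.

1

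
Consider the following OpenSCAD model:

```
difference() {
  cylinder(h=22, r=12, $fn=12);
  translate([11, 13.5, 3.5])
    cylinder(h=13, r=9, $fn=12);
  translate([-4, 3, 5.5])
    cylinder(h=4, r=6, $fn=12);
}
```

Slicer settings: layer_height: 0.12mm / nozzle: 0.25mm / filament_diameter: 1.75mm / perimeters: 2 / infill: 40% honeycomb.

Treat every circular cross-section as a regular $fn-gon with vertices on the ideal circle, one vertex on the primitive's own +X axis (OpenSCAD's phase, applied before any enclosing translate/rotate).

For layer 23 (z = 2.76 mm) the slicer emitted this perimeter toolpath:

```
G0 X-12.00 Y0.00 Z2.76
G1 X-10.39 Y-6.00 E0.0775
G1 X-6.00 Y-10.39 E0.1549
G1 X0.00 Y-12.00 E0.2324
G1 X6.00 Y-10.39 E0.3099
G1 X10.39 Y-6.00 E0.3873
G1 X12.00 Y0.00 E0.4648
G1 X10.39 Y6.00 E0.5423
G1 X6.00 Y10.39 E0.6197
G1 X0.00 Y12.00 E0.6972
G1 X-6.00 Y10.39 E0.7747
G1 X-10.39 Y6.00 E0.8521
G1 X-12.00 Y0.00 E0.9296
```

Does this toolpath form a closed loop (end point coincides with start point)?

yes

Start point (G0): (-12.00, 0.00). End point (last G1): the path returns to the start — closed.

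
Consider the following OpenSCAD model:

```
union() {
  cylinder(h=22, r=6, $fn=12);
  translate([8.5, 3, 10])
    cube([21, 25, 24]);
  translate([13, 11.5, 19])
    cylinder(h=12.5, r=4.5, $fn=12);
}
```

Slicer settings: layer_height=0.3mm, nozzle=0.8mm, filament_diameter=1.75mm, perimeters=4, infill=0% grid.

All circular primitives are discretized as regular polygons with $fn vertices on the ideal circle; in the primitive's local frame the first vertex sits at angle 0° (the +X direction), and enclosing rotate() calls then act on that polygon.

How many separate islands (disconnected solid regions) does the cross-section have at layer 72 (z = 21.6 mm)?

At z = 21.6 mm: the r=6 cylinder gives a regular 12-gon of circumradius 6 (constant along its height); the cube at (8.5, 3) is present — its section is the full 21×25 rectangle; the cylinder at (13, 11.5): section is a regular 12-gon, circumradius r=4.5; Combining (union): the regions partially overlap (shared area 60.75 mm²), so overlapping operands fuse into one piece — 2 connected regions. Overall, the cross-section has 2 separate islands. Island count = 2.

2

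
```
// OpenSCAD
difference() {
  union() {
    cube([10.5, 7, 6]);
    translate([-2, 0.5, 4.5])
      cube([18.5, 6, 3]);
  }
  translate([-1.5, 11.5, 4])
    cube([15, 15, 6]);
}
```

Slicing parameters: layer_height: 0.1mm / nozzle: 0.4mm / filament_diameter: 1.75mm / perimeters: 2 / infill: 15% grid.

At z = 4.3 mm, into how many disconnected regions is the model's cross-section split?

1

At z = 4.3 mm: the 10.5×7 cube contributes its full rectangle; the cube at (-2, 0.5) is not intersected at this z (z outside [4.5, 7.5]); Combining (union): only the 10.5×7 cube is present, so the union is just that shape — 1 connected region; the cube at (-1.5, 11.5) is present — its section is the full 15×15 rectangle; After the difference (first − rest): starting from the result so far, the 15×15 cube at (-1.5, 11.5) misses the remaining region (no effect) — 1 connected region. The result has 1 disconnected region.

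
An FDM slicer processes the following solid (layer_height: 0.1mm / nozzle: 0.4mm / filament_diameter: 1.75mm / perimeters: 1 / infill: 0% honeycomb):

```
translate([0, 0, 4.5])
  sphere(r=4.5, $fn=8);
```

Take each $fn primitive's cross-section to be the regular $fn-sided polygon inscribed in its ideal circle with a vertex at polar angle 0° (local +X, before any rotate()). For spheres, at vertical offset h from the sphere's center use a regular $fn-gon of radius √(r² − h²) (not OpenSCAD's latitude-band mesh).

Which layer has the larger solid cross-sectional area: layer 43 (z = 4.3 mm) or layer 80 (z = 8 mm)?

Layer 43 (z = 4.3): the r=4.5 sphere contributes a regular 8-gon of circumradius √(4.5²−0.2²) = 4.496 (area = (8/2)·4.496²·sin(360°/8) = 57.16 mm²). So its area = 57.16 mm². Layer 80 (z = 8): the r=4.5 sphere contributes a regular 8-gon of circumradius √(4.5²−3.5²) = 2.828 (area = (8/2)·2.828²·sin(360°/8) = 22.63 mm²). So its area = 22.63 mm². Layer 43 is larger (57.16 vs 22.63 mm²).

layer 43 (z = 4.3 mm)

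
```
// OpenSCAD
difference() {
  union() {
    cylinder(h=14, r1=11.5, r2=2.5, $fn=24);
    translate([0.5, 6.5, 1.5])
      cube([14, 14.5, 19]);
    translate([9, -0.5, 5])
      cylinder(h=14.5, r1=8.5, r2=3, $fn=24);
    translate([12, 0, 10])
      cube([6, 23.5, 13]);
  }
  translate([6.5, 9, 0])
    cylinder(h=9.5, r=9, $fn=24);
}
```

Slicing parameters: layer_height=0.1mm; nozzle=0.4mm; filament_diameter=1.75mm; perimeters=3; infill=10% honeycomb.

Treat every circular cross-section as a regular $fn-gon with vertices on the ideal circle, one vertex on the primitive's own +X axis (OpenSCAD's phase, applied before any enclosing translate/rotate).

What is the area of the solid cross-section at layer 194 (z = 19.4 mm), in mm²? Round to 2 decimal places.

336.41 mm²

At z = 19.4 mm: the cone is not intersected at this z (z outside [0, 14]); the cube at (0.5, 6.5) is present — its section is the full 14×14.5 rectangle (area 203.00 mm²); the cone at (9, -0.5): at t=0.993 of its height the radius interpolates to r₁+(r₂−r₁)t = 3.038, giving a regular 24-gon of that circumradius (area = (24/2)·3.038²·sin(360°/24) = 28.66 mm²); the 6×23.5 cube at (12, 0) contributes its full rectangle (area 141.00 mm²); Merging all regions: the regions partially overlap — summed areas 372.66 mm² minus the doubly-counted overlap 36.25 mm² gives 336.41 mm² — area = 336.41 mm²; the cylinder at (6.5, 9) is not intersected at this z (z outside [0, 9.5]); After the difference (first − rest): none of the subtracted shapes is present at this height, so the result so far is unchanged — area = 336.41 mm². Overall, the cross-section has 2 separate islands. Net area = 336.41 mm².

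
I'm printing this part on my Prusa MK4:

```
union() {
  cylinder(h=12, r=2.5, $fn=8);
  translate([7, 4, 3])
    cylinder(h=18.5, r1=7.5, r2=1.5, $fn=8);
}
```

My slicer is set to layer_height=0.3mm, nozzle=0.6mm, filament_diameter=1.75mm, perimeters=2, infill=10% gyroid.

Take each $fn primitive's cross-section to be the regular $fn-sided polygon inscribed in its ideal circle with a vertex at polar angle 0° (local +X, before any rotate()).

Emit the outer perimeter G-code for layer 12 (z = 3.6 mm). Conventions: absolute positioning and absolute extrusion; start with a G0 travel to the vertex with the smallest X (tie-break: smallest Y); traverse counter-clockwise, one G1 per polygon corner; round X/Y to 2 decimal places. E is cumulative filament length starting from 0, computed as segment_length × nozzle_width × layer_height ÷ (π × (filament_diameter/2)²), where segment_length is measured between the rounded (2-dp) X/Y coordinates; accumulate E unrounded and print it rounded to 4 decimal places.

At z = 3.6 mm: the cylinder: section is a regular 8-gon, circumradius r=2.5; the cone at (7, 4) (r1=7.5→r2=1.5) has section circumradius 7.305 here — a regular 8-gon; Taking the union: the regions partially overlap (shared area 3.14 mm²), so overlapping operands fuse into one piece — 1 connected region. The outline is a single polygon with 15 vertices. Extrusion per mm of travel: 0.6 × 0.3 / (π × 0.875²) = 0.074835. Accumulating E over each segment gives final E = 3.8438.

G0 X-2.50 Y0.00 Z3.60
G1 X-1.77 Y-1.77 E0.1433
G1 X0.00 Y-2.50 E0.2866
G1 X1.77 Y-1.77 E0.4298
G1 X1.99 Y-1.23 E0.4735
G1 X7.00 Y-3.31 E0.8794
G1 X12.17 Y-1.17 E1.2982
G1 X14.31 Y4.00 E1.7169
G1 X12.17 Y9.17 E2.1356
G1 X7.00 Y11.31 E2.5544
G1 X1.83 Y9.17 E2.9731
G1 X-0.31 Y4.00 E3.3918
G1 X0.38 Y2.34 E3.5264
G1 X0.00 Y2.50 E3.5572
G1 X-1.77 Y1.77 E3.7005
G1 X-2.50 Y0.00 E3.8438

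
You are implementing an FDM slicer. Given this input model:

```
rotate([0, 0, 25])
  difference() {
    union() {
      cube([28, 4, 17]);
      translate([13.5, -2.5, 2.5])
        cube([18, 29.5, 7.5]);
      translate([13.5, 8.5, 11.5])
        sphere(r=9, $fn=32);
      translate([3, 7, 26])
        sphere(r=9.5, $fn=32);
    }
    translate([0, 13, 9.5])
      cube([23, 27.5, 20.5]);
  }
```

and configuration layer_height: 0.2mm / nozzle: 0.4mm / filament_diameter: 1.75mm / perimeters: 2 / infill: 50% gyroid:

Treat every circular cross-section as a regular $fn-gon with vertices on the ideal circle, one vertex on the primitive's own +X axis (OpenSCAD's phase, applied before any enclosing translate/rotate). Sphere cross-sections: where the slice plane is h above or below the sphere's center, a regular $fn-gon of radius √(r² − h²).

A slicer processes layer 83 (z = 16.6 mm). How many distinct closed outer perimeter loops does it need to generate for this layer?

At z = 16.6 mm: the 28×4 cube contributes its full rectangle; the cube at (13.5, -2.5) does not reach this height (z outside [2.5, 10]); the sphere at (13.5, 8.5): section is a regular 32-gon, circumradius = √(r²−h²) = √(9²−5.1²) = 7.416; the sphere at (3, 7): section is a regular 32-gon, circumradius = √(r²−h²) = √(9.5²−9.4²) = 1.375; Combining (union): the regions partially overlap (shared area 23.67 mm²), so overlapping operands fuse into one piece — 2 connected regions; the 23×27.5 cube at (0, 13) contributes its full rectangle; Subtracting the remaining from the first: starting from the result so far, the 23×27.5 cube at (0, 13) partially overlaps it — only the 23.67 mm² overlap (of its 632.50 mm²) is removed, clipping the outline — 2 connected regions; (whole slice rotated 25° about Z — lengths, areas and connectivity unchanged). The result has 2 disconnected regions.

2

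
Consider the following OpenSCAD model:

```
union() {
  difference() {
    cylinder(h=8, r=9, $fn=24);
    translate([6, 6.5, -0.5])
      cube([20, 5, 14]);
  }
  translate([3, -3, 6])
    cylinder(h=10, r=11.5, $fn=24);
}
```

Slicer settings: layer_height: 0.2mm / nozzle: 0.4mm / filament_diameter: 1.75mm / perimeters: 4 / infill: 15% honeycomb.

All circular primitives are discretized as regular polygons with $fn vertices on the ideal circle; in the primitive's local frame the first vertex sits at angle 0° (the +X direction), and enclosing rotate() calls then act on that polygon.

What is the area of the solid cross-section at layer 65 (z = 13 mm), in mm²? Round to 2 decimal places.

410.75 mm²

At z = 13 mm: the cylinder does not reach this height (z outside [0, 8]); the cube at (6, 6.5) (footprint 20×5) is included at this height (area 100.00 mm²); Taking the first minus the rest: the first operand is absent here, so nothing remains; the r=11.5 cylinder at (3, -3) gives a regular 24-gon of circumradius 11.5 (constant along its height) (area = (24/2)·11.500²·sin(360°/24) = 410.75 mm²); Merging all regions: only the r=11.5 cylinder at (3, -3) is present, so the union is just that shape — area = 410.75 mm². Overall, the cross-section is a single solid region. Net area = 410.75 mm².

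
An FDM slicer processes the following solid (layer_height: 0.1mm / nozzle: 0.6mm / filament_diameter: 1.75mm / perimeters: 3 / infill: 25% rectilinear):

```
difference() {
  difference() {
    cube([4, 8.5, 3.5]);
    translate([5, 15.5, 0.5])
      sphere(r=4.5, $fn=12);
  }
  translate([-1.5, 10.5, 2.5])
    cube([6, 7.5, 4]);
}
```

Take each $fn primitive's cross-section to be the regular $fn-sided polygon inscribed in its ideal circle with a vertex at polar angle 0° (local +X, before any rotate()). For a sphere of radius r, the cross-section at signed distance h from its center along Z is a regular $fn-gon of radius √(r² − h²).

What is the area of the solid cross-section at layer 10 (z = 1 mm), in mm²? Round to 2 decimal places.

34.00 mm²

At z = 1 mm: the cube is present — its section is the full 4×8.5 rectangle (area 34.00 mm²); the sphere at (5, 15.5): section is a regular 12-gon, circumradius = √(r²−h²) = √(4.5²−0.5²) = 4.472 (area = (12/2)·4.472²·sin(360°/12) = 60.00 mm²); Subtracting the remaining from the first: starting from the 4×8.5 cube (34.00 mm²), the r=4.5 sphere at (5, 15.5) misses the remaining region (no effect) — area = 34.00 mm²; the cube at (-1.5, 10.5) is not intersected at this z (z outside [2.5, 6.5]); Subtracting the remaining from the first: none of the subtracted shapes is present at this height, so that combined region is unchanged — area = 34.00 mm². Overall, the cross-section is a single solid region. Net area = 34.00 mm².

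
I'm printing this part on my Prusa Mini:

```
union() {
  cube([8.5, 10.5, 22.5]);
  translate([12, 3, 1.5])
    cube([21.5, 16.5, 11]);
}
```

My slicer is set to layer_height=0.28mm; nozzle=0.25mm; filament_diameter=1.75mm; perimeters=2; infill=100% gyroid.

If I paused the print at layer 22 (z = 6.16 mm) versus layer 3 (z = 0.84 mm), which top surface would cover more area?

layer 22 (z = 6.16 mm)

Layer 22 (z = 6.16): the cube (footprint 8.5×10.5) is included at this height (area 89.25 mm²); the cube at (12, 3) is present — its section is the full 21.5×16.5 rectangle (area 354.75 mm²); Taking the union: the 2 present regions are separate (no shared area or edge), so areas and boundary lengths simply add and each stays a separate island — area = 444.00 mm². So its area = 444.00 mm². Layer 3 (z = 0.84): the 8.5×10.5 cube contributes its full rectangle (area 89.25 mm²); the cube at (12, 3) does not reach this height (z outside [1.5, 12.5]); Merging all regions: only the 8.5×10.5 cube is present, so the union is just that shape — area = 89.25 mm². So its area = 89.25 mm². Layer 22 is larger (444.00 vs 89.25 mm²).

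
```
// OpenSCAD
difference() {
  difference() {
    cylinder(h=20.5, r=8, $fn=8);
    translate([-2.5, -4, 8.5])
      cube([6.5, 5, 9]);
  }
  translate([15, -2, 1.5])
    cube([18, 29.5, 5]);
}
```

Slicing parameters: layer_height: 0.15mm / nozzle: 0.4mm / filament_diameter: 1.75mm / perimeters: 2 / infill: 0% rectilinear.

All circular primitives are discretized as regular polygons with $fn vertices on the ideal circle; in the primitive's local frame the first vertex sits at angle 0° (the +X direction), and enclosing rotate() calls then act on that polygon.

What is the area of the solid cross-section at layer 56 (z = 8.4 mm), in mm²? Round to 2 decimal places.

At z = 8.4 mm: the cylinder: section is a regular 8-gon, circumradius r=8 (area = (8/2)·8.000²·sin(360°/8) = 181.02 mm²); the cube at (-2.5, -4) does not reach this height (z outside [8.5, 17.5]); Taking the first minus the rest: none of the subtracted shapes is present at this height, so the r=8 cylinder is unchanged — area = 181.02 mm²; the cube at (15, -2) does not reach this height (z outside [1.5, 6.5]); Taking the first minus the rest: none of the subtracted shapes is present at this height, so the result so far is unchanged — area = 181.02 mm². Overall, the cross-section is a single solid region. Net area = 181.02 mm².

181.02 mm²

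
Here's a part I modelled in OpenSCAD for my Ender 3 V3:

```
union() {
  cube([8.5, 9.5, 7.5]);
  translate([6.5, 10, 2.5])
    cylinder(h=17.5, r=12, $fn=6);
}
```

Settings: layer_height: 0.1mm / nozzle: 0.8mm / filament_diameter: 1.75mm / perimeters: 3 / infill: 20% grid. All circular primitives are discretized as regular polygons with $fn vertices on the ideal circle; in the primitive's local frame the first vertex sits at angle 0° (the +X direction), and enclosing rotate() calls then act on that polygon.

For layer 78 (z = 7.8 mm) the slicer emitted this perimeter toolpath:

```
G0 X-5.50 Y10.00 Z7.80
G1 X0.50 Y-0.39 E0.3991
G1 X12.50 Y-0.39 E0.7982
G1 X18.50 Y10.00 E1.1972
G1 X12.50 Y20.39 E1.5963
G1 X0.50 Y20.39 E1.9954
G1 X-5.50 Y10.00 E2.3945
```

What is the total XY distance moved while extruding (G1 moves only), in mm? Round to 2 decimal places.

Sum the Euclidean lengths of each G1 segment: total = 71.99 mm.

71.99 mm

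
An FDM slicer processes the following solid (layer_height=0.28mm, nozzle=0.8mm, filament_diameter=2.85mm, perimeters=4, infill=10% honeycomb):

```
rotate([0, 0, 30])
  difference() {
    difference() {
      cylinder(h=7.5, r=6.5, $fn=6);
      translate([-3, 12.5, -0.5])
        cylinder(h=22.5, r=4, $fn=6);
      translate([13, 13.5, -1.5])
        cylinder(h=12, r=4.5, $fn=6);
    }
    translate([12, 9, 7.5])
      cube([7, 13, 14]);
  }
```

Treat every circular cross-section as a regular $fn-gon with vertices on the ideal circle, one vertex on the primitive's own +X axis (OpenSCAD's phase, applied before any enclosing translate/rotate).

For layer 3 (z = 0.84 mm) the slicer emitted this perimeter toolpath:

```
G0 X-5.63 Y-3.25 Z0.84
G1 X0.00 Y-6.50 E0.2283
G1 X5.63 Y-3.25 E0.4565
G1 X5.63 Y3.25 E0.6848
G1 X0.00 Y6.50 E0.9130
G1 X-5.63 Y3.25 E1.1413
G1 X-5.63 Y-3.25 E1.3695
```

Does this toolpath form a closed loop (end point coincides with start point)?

yes

Start point (G0): (-5.63, -3.25). End point (last G1): the path returns to the start — closed.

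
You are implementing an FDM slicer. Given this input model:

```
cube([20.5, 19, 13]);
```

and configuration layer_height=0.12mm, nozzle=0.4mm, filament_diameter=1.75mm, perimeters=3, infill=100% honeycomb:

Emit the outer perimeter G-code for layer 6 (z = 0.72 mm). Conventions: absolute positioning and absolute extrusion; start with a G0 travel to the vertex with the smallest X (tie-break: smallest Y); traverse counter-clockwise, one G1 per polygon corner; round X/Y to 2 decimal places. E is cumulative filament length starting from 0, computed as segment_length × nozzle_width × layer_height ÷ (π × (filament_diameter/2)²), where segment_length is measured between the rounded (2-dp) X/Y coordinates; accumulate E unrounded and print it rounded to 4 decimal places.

G0 X0.00 Y0.00 Z0.72
G1 X20.50 Y0.00 E0.4091
G1 X20.50 Y19.00 E0.7883
G1 X0.00 Y19.00 E1.1974
G1 X0.00 Y0.00 E1.5765

At z = 0.72 mm: the 20.5×19 cube contributes its full rectangle. The outline is a single polygon with 4 vertices. Extrusion per mm of travel: 0.4 × 0.12 / (π × 0.875²) = 0.019956. Accumulating E over each segment gives final E = 1.5765.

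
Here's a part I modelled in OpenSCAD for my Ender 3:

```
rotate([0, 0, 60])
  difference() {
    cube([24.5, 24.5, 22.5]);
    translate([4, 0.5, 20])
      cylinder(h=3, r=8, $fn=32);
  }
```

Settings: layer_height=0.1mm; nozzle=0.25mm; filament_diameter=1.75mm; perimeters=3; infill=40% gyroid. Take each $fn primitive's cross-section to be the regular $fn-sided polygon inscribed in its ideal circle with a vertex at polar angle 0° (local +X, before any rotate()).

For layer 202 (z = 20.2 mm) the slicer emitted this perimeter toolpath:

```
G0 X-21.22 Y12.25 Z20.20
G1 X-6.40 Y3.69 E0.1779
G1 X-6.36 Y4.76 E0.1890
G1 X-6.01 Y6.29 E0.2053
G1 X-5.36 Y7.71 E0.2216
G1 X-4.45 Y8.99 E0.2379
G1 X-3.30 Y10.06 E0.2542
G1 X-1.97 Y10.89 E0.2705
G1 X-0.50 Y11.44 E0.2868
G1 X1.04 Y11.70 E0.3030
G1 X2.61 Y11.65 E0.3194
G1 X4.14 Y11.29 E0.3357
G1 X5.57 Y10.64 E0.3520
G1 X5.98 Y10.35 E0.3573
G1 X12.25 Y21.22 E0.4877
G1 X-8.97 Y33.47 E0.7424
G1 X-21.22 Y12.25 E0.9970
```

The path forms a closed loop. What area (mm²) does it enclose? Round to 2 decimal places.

513.98 mm²

Apply the shoelace formula to the sequence of (X, Y) vertices; enclosed area = 513.98 mm².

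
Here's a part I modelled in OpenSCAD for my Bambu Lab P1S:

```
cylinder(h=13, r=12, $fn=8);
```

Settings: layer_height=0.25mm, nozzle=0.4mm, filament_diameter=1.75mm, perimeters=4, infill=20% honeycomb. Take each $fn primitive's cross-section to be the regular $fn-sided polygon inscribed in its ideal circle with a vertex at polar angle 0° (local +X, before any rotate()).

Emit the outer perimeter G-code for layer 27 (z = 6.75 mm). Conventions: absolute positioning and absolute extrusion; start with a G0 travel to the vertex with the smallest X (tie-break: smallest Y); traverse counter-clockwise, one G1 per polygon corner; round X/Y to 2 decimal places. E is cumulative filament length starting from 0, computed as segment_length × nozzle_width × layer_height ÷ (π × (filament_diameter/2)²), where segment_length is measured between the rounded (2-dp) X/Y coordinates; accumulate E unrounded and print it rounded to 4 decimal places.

G0 X-12.00 Y0.00 Z6.75
G1 X-8.49 Y-8.49 E0.3819
G1 X0.00 Y-12.00 E0.7639
G1 X8.49 Y-8.49 E1.1458
G1 X12.00 Y0.00 E1.5278
G1 X8.49 Y8.49 E1.9097
G1 X0.00 Y12.00 E2.2917
G1 X-8.49 Y8.49 E2.6736
G1 X-12.00 Y0.00 E3.0556

At z = 6.75 mm: the r=12 cylinder contributes a regular 8-gon of circumradius 12. The outline is a single polygon with 8 vertices. Extrusion per mm of travel: 0.4 × 0.25 / (π × 0.875²) = 0.041575. Accumulating E over each segment gives final E = 3.0556.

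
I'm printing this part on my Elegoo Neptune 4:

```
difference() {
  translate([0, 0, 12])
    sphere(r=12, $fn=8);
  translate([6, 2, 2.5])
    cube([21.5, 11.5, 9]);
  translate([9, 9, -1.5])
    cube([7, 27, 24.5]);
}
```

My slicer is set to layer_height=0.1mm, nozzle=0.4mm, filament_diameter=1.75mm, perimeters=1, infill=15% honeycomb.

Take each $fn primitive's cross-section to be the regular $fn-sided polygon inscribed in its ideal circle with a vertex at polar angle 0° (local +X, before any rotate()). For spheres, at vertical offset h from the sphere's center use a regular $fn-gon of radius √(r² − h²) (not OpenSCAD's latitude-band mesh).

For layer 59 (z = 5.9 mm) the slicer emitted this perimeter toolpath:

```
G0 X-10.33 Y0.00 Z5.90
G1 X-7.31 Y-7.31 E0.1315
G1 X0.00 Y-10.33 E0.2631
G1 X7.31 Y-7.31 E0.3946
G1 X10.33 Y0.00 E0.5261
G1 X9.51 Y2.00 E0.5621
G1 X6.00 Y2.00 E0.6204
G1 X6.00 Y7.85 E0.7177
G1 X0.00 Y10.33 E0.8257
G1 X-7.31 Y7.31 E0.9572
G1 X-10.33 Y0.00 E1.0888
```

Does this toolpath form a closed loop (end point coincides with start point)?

yes

Start point (G0): (-10.33, 0.00). End point (last G1): the path returns to the start — closed.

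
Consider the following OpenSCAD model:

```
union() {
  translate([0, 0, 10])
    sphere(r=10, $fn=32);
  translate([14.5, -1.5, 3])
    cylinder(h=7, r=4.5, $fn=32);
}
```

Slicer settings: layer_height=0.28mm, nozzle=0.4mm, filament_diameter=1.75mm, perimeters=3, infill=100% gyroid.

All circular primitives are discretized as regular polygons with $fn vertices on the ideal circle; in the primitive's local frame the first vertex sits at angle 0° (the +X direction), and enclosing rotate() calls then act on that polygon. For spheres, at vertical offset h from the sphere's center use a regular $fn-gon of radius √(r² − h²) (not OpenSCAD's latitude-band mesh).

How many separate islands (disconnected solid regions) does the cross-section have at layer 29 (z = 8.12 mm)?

At z = 8.12 mm: the r=10 sphere slices to a regular 32-gon of circumradius 9.822 (√(r²−h²) with h=1.88 from center); the r=4.5 cylinder at (14.5, -1.5) gives a regular 32-gon of circumradius 4.5 (constant along its height); Merging all regions: the 2 present regions are separate (no shared area or edge), so areas and boundary lengths simply add and each stays a separate island — 2 connected regions. Overall, the cross-section has 2 separate islands. Island count = 2.

2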